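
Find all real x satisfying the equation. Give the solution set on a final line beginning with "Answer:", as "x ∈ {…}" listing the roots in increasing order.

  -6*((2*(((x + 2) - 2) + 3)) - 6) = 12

Step 1. [-6*((2*(((x + 2) - 2) + 3)) - 6) = 12] leading coefficient -6: divide by -6. So div: (2*(((x + 2) - 2) + 3)) - 6 = -2.
Step 2. [(2*(((x + 2) - 2) + 3)) - 6 = -2] 6 comes off first (add 6). So sub: 2*(((x + 2) - 2) + 3) = 4.
Step 3. [2*(((x + 2) - 2) + 3) = 4] leading coefficient 2: divide by 2. So div: ((x + 2) - 2) + 3 = 2.
Step 4. [((x + 2) - 2) + 3 = 2] 3 comes off first (subtract 3). So sub: (x + 2) - 2 = -1.
Step 5. [(x + 2) - 2 = -1] -2 is outermost — add 2 both sides, so sub: x + 2 = 1.
Step 6. [x + 2 = 1] +2 is outermost — subtract 2 both sides ⇒ sub: x = -1.

Answer: x ∈ {-1}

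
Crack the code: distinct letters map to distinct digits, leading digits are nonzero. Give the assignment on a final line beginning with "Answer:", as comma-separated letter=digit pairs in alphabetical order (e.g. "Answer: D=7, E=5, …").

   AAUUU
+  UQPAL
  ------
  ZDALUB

Step 1. [col 1: U + L ≡ B (mod 10)] no forcing yet in column 1 (carry-in 0); L=8 is free and consistent — try it ⇒ L=8.
Step 2. [col 1: U + L ≡ B (mod 10)] column 1 (U + L ≡ B (mod 10), carry-in 0) doesn't pin U yet; pick U=5 and continue, so U=5.
Step 3. [col 1: U + L ≡ B (mod 10)] from column 1 (U=5, L=8, carry-in 0, digits 5,8 already taken and all letters distinct): B must equal 3. So B=3.
Step 4. [col 2: U + A ≡ U (mod 10)] column 2: given U=5, carry-in 1, and digits 3,5,8 already taken and all letters distinct, U+A≡U (mod 10) forces A=9. So A=9.
Step 5. [col 3: U + P ≡ L (mod 10)] from column 3 (U=5, L=8, carry-in 1, digits 3,5,8,9 already taken and all letters distinct): P must equal 2 ⇒ P=2.
Step 6. [col 4: A + Q ≡ A (mod 10)] from column 4 (A=9, carry-in 0, digits 2,3,5,8,9 already taken and all letters distinct): Q must equal 0 ⇒ Q=0.
Step 7. [Z] adding two 5-digit numbers gives at most 5+1 digits, and here it does — Z is that final carry and must be 1 ⇒ Z=1.
Step 8. [col 5: A + U ≡ D (mod 10)] from column 5 (A=9, U=5, carry-in 0, digits 0,1,2,3,5,8,9 already taken and all letters distinct): D must equal 4, so D=4.

Answer: A=9, B=3, D=4, L=8, P=2, Q=0, U=5, Z=1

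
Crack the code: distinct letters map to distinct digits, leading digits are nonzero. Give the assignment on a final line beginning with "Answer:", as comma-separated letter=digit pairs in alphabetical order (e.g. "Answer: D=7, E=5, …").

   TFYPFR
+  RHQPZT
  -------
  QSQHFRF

Step 1. [col 1: R + T ≡ F (mod 10)] column 1 (R + T ≡ F (mod 10), carry-in 0) doesn't pin T yet; pick T=4 and continue, so T=4.
Step 2. [col 1: R + T ≡ F (mod 10)] no forcing yet in column 1 (carry-in 0); F=2 is free and consistent — try it, so F=2.
Step 3. [Q] the sum has 7 digits but both addends have 6; that extra leading digit Q is the final carry, namely 1. So Q=1.
Step 4. [col 1: R + T ≡ F (mod 10)] column 1 reads R+T+carry(0)=F with T=4, F=2; with digits 1,2,4 already taken and all letters distinct, the only value for R is 8, so R=8.
Step 5. [col 2: F + Z ≡ R (mod 10)] column 2 reads F+Z+carry(1)=R with F=2, R=8; with digits 1,2,4,8 already taken and all letters distinct, the only value for Z is 5 ⇒ Z=5.
Step 6. [col 3: P + P ≡ F (mod 10)] column 3 reads P+P+carry(0)=F with F=2; with digits 1,2,4,5,8 already taken and all letters distinct, the only value for P is 6, so P=6.
Step 7. [col 4: Y + Q ≡ H (mod 10)] column 4 reads Y+Q+carry(1)=H with Q=1; with digits 1,2,4,5,6,8 already taken and all letters distinct, the only value for Y is 7, so Y=7.
Step 8. [col 4: Y + Q ≡ H (mod 10)] column 4: given Y=7, Q=1, carry-in 1, and digits 1,2,4,5,6,7,8 already taken and all letters distinct, Y+Q≡H (mod 10) forces H=9 ⇒ H=9.
Step 9. [col 6: T + R ≡ S (mod 10)] in column 6 we have T+R≡S with carry-in 1; given T=4, R=8 and digits 1,2,4,5,6,7,8,9 already taken and all letters distinct, that pins S to 3. So S=3.

Answer: F=2, H=9, P=6, Q=1, R=8, S=3, T=4, Y=7, Z=5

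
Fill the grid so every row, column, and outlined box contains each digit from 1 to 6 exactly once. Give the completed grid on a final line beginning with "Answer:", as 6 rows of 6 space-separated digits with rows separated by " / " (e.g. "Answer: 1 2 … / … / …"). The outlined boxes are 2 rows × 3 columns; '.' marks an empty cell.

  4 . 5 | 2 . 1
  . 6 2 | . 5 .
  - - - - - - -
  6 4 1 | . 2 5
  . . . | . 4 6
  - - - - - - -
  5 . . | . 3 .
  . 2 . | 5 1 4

Step 1. [r4c3∈{3}] r4c3's peers cover all but 3 ⇒ r4c3=3.
Step 2. [r2c6∈{3}] nothing but 3 survives at r2c6. So r2c6=3.
Step 3. [r5c3∈{4,6}] across row 5, 4 lands solely at r5c3 ⇒ r5c3=4.
Step 4. [r5c2∈{1}] r5c2's peers cover all but 1 ⇒ r5c2=1.
Step 5. [r5c4∈{6}] r5c4's peers cover all but 6, so r5c4=6.
Step 6. [r6c1∈{3}] nothing but 3 survives at r6c1 ⇒ r6c1=3.
Step 7. [r1c2∈{3}] only 3 remains possible at r1c2 ⇒ r1c2=3.
Step 8. [r4c1∈{2}] r4c1 has the single candidate 2. So r4c1=2.
Step 9. [r2c1∈{1}] r2c1 is down to just 1 ⇒ r2c1=1.
Step 10. [r5c6∈{2}] r5c6's peers cover all but 2 ⇒ r5c6=2.
Step 11. [r2c4∈{4}] r2c4 has the single candidate 4. So r2c4=4.
Step 12. [r6c3∈{6}] only 6 remains possible at r6c3, so r6c3=6.
Step 13. [r3c4∈{3}] r3c4 has the single candidate 3. So r3c4=3.
Step 14. [r4c2∈{5}] nothing but 5 survives at r4c2, so r4c2=5.
Step 15. [r4c4∈{1}] nothing but 1 survives at r4c4, so r4c4=1.
Step 16. [r1c5∈{6}] only 6 remains possible at r1c5. So r1c5=6.

Answer: 4 3 5 2 6 1 / 1 6 2 4 5 3 / 6 4 1 3 2 5 / 2 5 3 1 4 6 / 5 1 4 6 3 2 / 3 2 6 5 1 4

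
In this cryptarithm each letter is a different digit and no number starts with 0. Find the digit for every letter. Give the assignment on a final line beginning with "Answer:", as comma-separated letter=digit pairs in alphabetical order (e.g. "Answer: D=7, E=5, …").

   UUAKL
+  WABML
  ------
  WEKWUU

Step 1. [W] adding two 5-digit numbers gives at most 5+1 digits, and here it does — W is that final carry and must be 1. So W=1.
Step 2. [col 1: L + L ≡ U (mod 10)] column 1 (L + L ≡ U (mod 10), carry-in 0) doesn't pin L yet; pick L=9 and continue ⇒ L=9.
Step 3. [col 1: L + L ≡ U (mod 10)] in column 1 we have L+L≡U with carry-in 0; given L=9 and digits 1,9 already taken and all letters distinct, that pins U to 8 ⇒ U=8.
Step 4. [col 2: K + M ≡ U (mod 10)] several values work for M in column 2 (K + M ≡ U (mod 10), carry-in 1); try M=3. So M=3.
Step 5. [col 2: K + M ≡ U (mod 10)] from column 2 (M=3, U=8, carry-in 1, digits 1,3,8,9 already taken and all letters distinct): K must equal 4, so K=4.
Step 6. [col 3: A + B ≡ W (mod 10)] several values work for A in column 3 (A + B ≡ W (mod 10), carry-in 0); try A=5, so A=5.
Step 7. [col 3: A + B ≡ W (mod 10)] from column 3 (A=5, W=1, carry-in 0, digits 1,3,4,5,8,9 already taken and all letters distinct): B must equal 6, so B=6.
Step 8. [col 5: U + W ≡ E (mod 10)] column 5 reads U+W+carry(1)=E with U=8, W=1; with digits 1,3,4,5,6,8,9 already taken and all letters distinct, the only value for E is 0 ⇒ E=0.

Answer: A=5, B=6, E=0, K=4, L=9, M=3, U=8, W=1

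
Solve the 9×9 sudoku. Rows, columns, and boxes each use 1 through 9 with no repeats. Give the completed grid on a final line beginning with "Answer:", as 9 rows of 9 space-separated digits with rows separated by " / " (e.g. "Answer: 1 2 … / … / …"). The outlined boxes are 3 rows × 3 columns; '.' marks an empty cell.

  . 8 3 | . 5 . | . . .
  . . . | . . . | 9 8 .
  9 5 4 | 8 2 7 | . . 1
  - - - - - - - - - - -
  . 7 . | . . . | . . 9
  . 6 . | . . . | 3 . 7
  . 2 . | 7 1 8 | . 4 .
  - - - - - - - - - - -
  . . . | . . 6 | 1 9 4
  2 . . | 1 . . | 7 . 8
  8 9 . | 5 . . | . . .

Step 1. [r3c7∈{6}] nothing but 6 survives at r3c7, so r3c7=6.
Step 2. [r6c7∈{5}] nothing but 5 survives at r6c7. So r6c7=5.
Step 3. [r9c3∈{1,6,7}] 1 has one home in row 9: r9c3 ⇒ r9c3=1.
Step 4. [r9c7∈{2}] only 2 remains possible at r9c7, so r9c7=2.
Step 5. [r7c2∈{3}] r7c2 has the single candidate 3, so r7c2=3.
Step 6. [r8c8∈{3,5,6}] in col 8, 5 fits only at r8c8 ⇒ r8c8=5.
Step 7. [r2c3∈{2,6,7}] col 3 places 2 nowhere but r2c3, so r2c3=2.
Step 8. [r2c1∈{1,6,7}] r2c1 is the only open cell in row 2 admitting 7, so r2c1=7.
Step 9. [r9c5∈{3,4,7}] across row 9, 7 lands solely at r9c5 ⇒ r9c5=7.
Step 10. [r9c6∈{3,4}] in row 9, 4 fits only at r9c6 ⇒ r9c6=4.
Step 11. [r7c1∈{5}] r7c1 is down to just 5 ⇒ r7c1=5.
Step 12. [r5c3∈{5,8,9}] 8 has one home in row 5: r5c3 ⇒ r5c3=8.
Step 13. [r5c6∈{2,5,9}] row 5 places 5 nowhere but r5c6, so r5c6=5.
Step 14. [r4c6∈{2,3}] 2 has one home in col 6: r4c6. So r4c6=2.
Step 15. [r1c1∈{1,6}] 6 has one home in col 1: r1c1 ⇒ r1c1=6.
Step 16. [r3c8∈{3}] r3c8 has the single candidate 3. So r3c8=3.
Step 17. [r1c6∈{1,9}] r1c6 is the only open cell in row 1 admitting 1. So r1c6=1.
Step 18. [r2c6∈{3}] nothing but 3 survives at r2c6. So r2c6=3.
Step 19. [r4c4∈{3,4,6}] r4c4 is the only open cell in col 4 admitting 3 ⇒ r4c4=3.
Step 20. [r4c5∈{4,6}] box 5 places 6 nowhere but r4c5 ⇒ r4c5=6.
Step 21. [r2c5∈{4}] nothing but 4 survives at r2c5, so r2c5=4.
Step 22. [r5c8∈{1,2}] 2 has one home in row 5: r5c8. So r5c8=2.
Step 23. [r5c5∈{9}] nothing but 9 survives at r5c5 ⇒ r5c5=9.
Step 24. [r4c1∈{1,4}] across row 4, 4 lands solely at r4c1 ⇒ r4c1=4.
Step 25. [r6c9∈{6}] only 6 remains possible at r6c9 ⇒ r6c9=6.
Step 26. [r1c7∈{4}] nothing but 4 survives at r1c7, so r1c7=4.
Step 27. [r1c4∈{9}] r1c4 has the single candidate 9. So r1c4=9.
Step 28. [r7c5∈{8}] r7c5 is down to just 8. So r7c5=8.
Step 29. [r6c1∈{3}] nothing but 3 survives at r6c1, so r6c1=3.
Step 30. [r8c6∈{9}] nothing but 9 survives at r8c6, so r8c6=9.
Step 31. [r7c3∈{7}] r7c3 has the single candidate 7, so r7c3=7.
Step 32. [r5c1∈{1}] r5c1 is down to just 1. So r5c1=1.
Step 33. [r8c5∈{3}] only 3 remains possible at r8c5 ⇒ r8c5=3.
Step 34. [r2c2∈{1}] only 1 remains possible at r2c2. So r2c2=1.
Step 35. [r4c3∈{5}] r4c3 is down to just 5 ⇒ r4c3=5.
Step 36. [r2c4∈{6}] r2c4 is down to just 6, so r2c4=6.
Step 37. [r6c3∈{9}] r6c3's peers cover all but 9, so r6c3=9.
Step 38. [r5c4∈{4}] r5c4 has the single candidate 4, so r5c4=4.
Step 39. [r9c9∈{3}] nothing but 3 survives at r9c9. So r9c9=3.
Step 40. [r8c2∈{4}] r8c2's peers cover all but 4 ⇒ r8c2=4.
Step 41. [r9c8∈{6}] only 6 remains possible at r9c8, so r9c8=6.
Step 42. [r1c8∈{7}] r1c8 has the single candidate 7, so r1c8=7.
Step 43. [r2c9∈{5}] nothing but 5 survives at r2c9. So r2c9=5.
Step 44. [r4c7∈{8}] r4c7 is down to just 8. So r4c7=8.
Step 45. [r8c3∈{6}] r8c3 is down to just 6 ⇒ r8c3=6.
Step 46. [r4c8∈{1}] r4c8 has the single candidate 1. So r4c8=1.
Step 47. [r7c4∈{2}] only 2 remains possible at r7c4, so r7c4=2.
Step 48. [r1c9∈{2}] r1c9 has the single candidate 2, so r1c9=2.

Answer: 6 8 3 9 5 1 4 7 2 / 7 1 2 6 4 3 9 8 5 / 9 5 4 8 2 7 6 3 1 / 4 7 5 3 6 2 8 1 9 / 1 6 8 4 9 5 3 2 7 / 3 2 9 7 1 8 5 4 6 / 5 3 7 2 8 6 1 9 4 / 2 4 6 1 3 9 7 5 8 / 8 9 1 5 7 4 2 6 3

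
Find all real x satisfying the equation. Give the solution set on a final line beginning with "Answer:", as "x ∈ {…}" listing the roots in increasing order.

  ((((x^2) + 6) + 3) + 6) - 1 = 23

Step 1. [((((x^2) + 6) + 3) + 6) - 1 = 23] the outer -1 inverts by adding 1. So sub: (((x^2) + 6) + 3) + 6 = 24.
Step 2. [(((x^2) + 6) + 3) + 6 = 24] the outer +6 inverts by subtracting 6, so sub: ((x^2) + 6) + 3 = 18.
Step 3. [((x^2) + 6) + 3 = 18] subtract 3: x sits inside (… + 3), so sub: (x^2) + 6 = 15.
Step 4. [(x^2) + 6 = 15] +6 is outermost — subtract 6 both sides, so sub: x^2 = 9.
Step 5. [x^2 = 9] LHS squared, RHS 9 ≥ 0: apply √ (±) ⇒ sqrt: x = 3 or -3.

Answer: x ∈ {-3, 3}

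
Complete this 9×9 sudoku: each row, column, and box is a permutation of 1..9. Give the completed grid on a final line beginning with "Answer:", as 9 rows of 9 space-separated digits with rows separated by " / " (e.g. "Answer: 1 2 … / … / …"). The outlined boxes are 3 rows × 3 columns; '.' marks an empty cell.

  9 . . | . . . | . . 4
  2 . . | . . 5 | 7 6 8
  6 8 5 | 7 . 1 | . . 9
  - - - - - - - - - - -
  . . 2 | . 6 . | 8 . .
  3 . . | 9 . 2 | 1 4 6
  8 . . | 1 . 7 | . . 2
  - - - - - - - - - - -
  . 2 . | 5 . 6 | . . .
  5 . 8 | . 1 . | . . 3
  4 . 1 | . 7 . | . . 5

Step 1. [r3c5∈{2,3,4}] r3c5 is the only open cell in row 3 admitting 4, so r3c5=4.
Step 2. [r2c4∈{3}] nothing but 3 survives at r2c4. So r2c4=3.
Step 3. [r7c1∈{7}] r7c1 is down to just 7. So r7c1=7.
Step 4. [r1c8∈{1,2,3,5}] across box 3, 1 lands solely at r1c8. So r1c8=1.
Step 5. [r1c5∈{2,8}] 2 has one home in col 5: r1c5. So r1c5=2.
Step 6. [r4c4∈{4}] r4c4's peers cover all but 4 ⇒ r4c4=4.
Step 7. [r8c8∈{2,7,9}] r8c8 is the only open cell in row 8 admitting 7, so r8c8=7.
Step 8. [r4c6∈{3}] r4c6's peers cover all but 3 ⇒ r4c6=3.
Step 9. [r9c2∈{3,6,9}] in row 9, 3 fits only at r9c2, so r9c2=3.
Step 10. [r7c3∈{9}] nothing but 9 survives at r7c3, so r7c3=9.
Step 11. [r6c5∈{5}] r6c5 is down to just 5, so r6c5=5.
Step 12. [r1c2∈{7}] r1c2 has the single candidate 7 ⇒ r1c2=7.
Step 13. [r9c7∈{2,6,9}] 6 has one home in row 9: r9c7. So r9c7=6.
Step 14. [r8c6∈{4,9}] 4 has one home in col 6: r8c6. So r8c6=4.
Step 15. [r8c7∈{2,9}] 9 has one home in row 8: r8c7. So r8c7=9.
Step 16. [r9c8∈{2,8}] across box 9, 2 lands solely at r9c8 ⇒ r9c8=2.
Step 17. [r6c7∈{3}] r6c7 has the single candidate 3, so r6c7=3.
Step 18. [r9c4∈{8}] nothing but 8 survives at r9c4. So r9c4=8.
Step 19. [r2c2∈{1,4}] row 2 places 1 nowhere but r2c2. So r2c2=1.
Step 20. [r6c2∈{4,6,9}] col 2 places 4 nowhere but r6c2. So r6c2=4.
Step 21. [r4c8∈{5,9}] col 8 places 5 nowhere but r4c8, so r4c8=5.
Step 22. [r7c5∈{3}] only 3 remains possible at r7c5. So r7c5=3.
Step 23. [r7c8∈{8}] only 8 remains possible at r7c8, so r7c8=8.
Step 24. [r5c2∈{5}] r5c2 has the single candidate 5 ⇒ r5c2=5.
Step 25. [r1c6∈{8}] only 8 remains possible at r1c6. So r1c6=8.
Step 26. [r4c2∈{9}] r4c2 is down to just 9, so r4c2=9.
Step 27. [r6c8∈{9}] r6c8 is down to just 9. So r6c8=9.
Step 28. [r5c5∈{8}] nothing but 8 survives at r5c5, so r5c5=8.
Step 29. [r4c1∈{1}] r4c1's peers cover all but 1 ⇒ r4c1=1.
Step 30. [r8c4∈{2}] r8c4's peers cover all but 2, so r8c4=2.
Step 31. [r2c5∈{9}] r2c5 is down to just 9 ⇒ r2c5=9.
Step 32. [r4c9∈{7}] r4c9's peers cover all but 7, so r4c9=7.
Step 33. [r9c6∈{9}] r9c6 has the single candidate 9. So r9c6=9.
Step 34. [r1c3∈{3}] r1c3 is down to just 3. So r1c3=3.
Step 35. [r3c8∈{3}] only 3 remains possible at r3c8 ⇒ r3c8=3.
Step 36. [r5c3∈{7}] only 7 remains possible at r5c3. So r5c3=7.
Step 37. [r1c7∈{5}] nothing but 5 survives at r1c7, so r1c7=5.
Step 38. [r6c3∈{6}] only 6 remains possible at r6c3, so r6c3=6.
Step 39. [r7c9∈{1}] r7c9 has the single candidate 1, so r7c9=1.
Step 40. [r8c2∈{6}] nothing but 6 survives at r8c2, so r8c2=6.
Step 41. [r7c7∈{4}] r7c7's peers cover all but 4 ⇒ r7c7=4.
Step 42. [r2c3∈{4}] only 4 remains possible at r2c3. So r2c3=4.
Step 43. [r3c7∈{2}] r3c7 has the single candidate 2. So r3c7=2.
Step 44. [r1c4∈{6}] r1c4 is down to just 6. So r1c4=6.

Answer: 9 7 3 6 2 8 5 1 4 / 2 1 4 3 9 5 7 6 8 / 6 8 5 7 4 1 2 3 9 / 1 9 2 4 6 3 8 5 7 / 3 5 7 9 8 2 1 4 6 / 8 4 6 1 5 7 3 9 2 / 7 2 9 5 3 6 4 8 1 / 5 6 8 2 1 4 9 7 3 / 4 3 1 8 7 9 6 2 5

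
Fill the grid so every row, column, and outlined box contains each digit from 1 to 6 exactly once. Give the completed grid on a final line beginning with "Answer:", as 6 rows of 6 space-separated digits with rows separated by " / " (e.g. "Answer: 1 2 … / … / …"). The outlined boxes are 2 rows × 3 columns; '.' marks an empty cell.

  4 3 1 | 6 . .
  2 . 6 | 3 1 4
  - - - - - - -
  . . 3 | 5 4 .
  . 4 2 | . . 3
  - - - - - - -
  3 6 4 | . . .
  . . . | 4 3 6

Step 1. [r3c2∈{1}] r3c2 has the single candidate 1 ⇒ r3c2=1.
Step 2. [r5c4∈{1,2}] col 4 places 2 nowhere but r5c4, so r5c4=2.
Step 3. [r6c3∈{5}] only 5 remains possible at r6c3 ⇒ r6c3=5.
Step 4. [r1c5∈{2,5}] r1c5 is the only open cell in col 5 admitting 2, so r1c5=2.
Step 5. [r1c6∈{5}] only 5 remains possible at r1c6 ⇒ r1c6=5.
Step 6. [r3c1∈{6}] only 6 remains possible at r3c1 ⇒ r3c1=6.
Step 7. [r2c2∈{5}] nothing but 5 survives at r2c2. So r2c2=5.
Step 8. [r5c5∈{5}] r5c5's peers cover all but 5, so r5c5=5.
Step 9. [r4c5∈{6}] r4c5 is down to just 6, so r4c5=6.
Step 10. [r4c4∈{1}] r4c4 is down to just 1, so r4c4=1.
Step 11. [r6c1∈{1}] r6c1 is down to just 1. So r6c1=1.
Step 12. [r6c2∈{2}] only 2 remains possible at r6c2 ⇒ r6c2=2.
Step 13. [r5c6∈{1}] only 1 remains possible at r5c6. So r5c6=1.
Step 14. [r3c6∈{2}] only 2 remains possible at r3c6. So r3c6=2.
Step 15. [r4c1∈{5}] nothing but 5 survives at r4c1 ⇒ r4c1=5.

Answer: 4 3 1 6 2 5 / 2 5 6 3 1 4 / 6 1 3 5 4 2 / 5 4 2 1 6 3 / 3 6 4 2 5 1 / 1 2 5 4 3 6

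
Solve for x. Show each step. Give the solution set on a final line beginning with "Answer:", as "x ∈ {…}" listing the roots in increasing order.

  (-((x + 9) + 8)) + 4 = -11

Step 1. [(-((x + 9) + 8)) + 4 = -11] subtract 4: x sits inside (… + 4) ⇒ sub: -((x + 9) + 8) = -15.
Step 2. [-((x + 9) + 8) = -15] leading − — multiply by −1 ⇒ neg: (x + 9) + 8 = 15.
Step 3. [(x + 9) + 8 = 15] subtract 8: x sits inside (… + 8). So sub: x + 9 = 7.
Step 4. [x + 9 = 7] +9 is outermost — subtract 9 both sides. So sub: x = -2.

Answer: x ∈ {-2}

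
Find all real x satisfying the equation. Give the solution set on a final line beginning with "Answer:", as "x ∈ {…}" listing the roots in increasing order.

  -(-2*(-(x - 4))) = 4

Step 1. [-(-2*(-(x - 4))) = 4] LHS negated; negate both sides, so neg: -2*(-(x - 4)) = -4.
Step 2. [-2*(-(x - 4)) = -4] divide by the outer -2, so div: -(x - 4) = 2.
Step 3. [-(x - 4) = 2] LHS negated; negate both sides. So neg: x - 4 = -2.
Step 4. [x - 4 = -2] peel the -4: add 4 from each side, so sub: x = 2.

Answer: x ∈ {2}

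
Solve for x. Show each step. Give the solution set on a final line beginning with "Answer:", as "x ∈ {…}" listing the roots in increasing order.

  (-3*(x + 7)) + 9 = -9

Step 1. [(-3*(x + 7)) + 9 = -9] 9 comes off first (subtract 9), so sub: -3*(x + 7) = -18.
Step 2. [-3*(x + 7) = -18] -3 out front; divide by -3 ⇒ div: x + 7 = 6.
Step 3. [x + 7 = 6] peel the +7: subtract 7 from each side, so sub: x = -1.

Answer: x ∈ {-1}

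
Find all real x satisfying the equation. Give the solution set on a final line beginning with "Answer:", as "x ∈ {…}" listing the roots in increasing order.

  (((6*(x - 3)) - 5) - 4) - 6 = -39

Step 1. [(((6*(x - 3)) - 5) - 4) - 6 = -39] -6 is outermost — add 6 both sides, so sub: ((6*(x - 3)) - 5) - 4 = -33.
Step 2. [((6*(x - 3)) - 5) - 4 = -33] the outer -4 inverts by adding 4. So sub: (6*(x - 3)) - 5 = -29.
Step 3. [(6*(x - 3)) - 5 = -29] -5 is outermost — add 5 both sides ⇒ sub: 6*(x - 3) = -24.
Step 4. [6*(x - 3) = -24] LHS = 6·(…); ÷6 both sides ⇒ div: x - 3 = -4.
Step 5. [x - 3 = -4] peel the -3: add 3 from each side, so sub: x = -1.

Answer: x ∈ {-1}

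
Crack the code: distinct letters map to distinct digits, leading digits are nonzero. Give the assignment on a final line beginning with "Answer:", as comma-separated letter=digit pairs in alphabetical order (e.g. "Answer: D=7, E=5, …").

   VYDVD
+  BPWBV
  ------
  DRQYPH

Step 1. [col 1: D + V ≡ H (mod 10)] no forcing yet in column 1 (carry-in 0); D=1 is free and consistent — try it. So D=1.
Step 2. [col 1: D + V ≡ H (mod 10)] no forcing yet in column 1 (carry-in 0); H=6 is free and consistent — try it. So H=6.
Step 3. [col 1: D + V ≡ H (mod 10)] in column 1 we have D+V≡H with carry-in 0; given D=1, H=6 and digits 1,6 already taken and all letters distinct, that pins V to 5. So V=5.
Step 4. [col 2: V + B ≡ P (mod 10)] column 2 (V + B ≡ P (mod 10), carry-in 0) doesn't pin B yet; pick B=8 and continue. So B=8.
Step 5. [col 2: V + B ≡ P (mod 10)] column 2 reads V+B+carry(0)=P with V=5, B=8; with digits 1,5,6,8 already taken and all letters distinct, the only value for P is 3. So P=3.
Step 6. [col 3: D + W ≡ Y (mod 10)] several values work for W in column 3 (D + W ≡ Y (mod 10), carry-in 1); try W=7, so W=7.
Step 7. [col 3: D + W ≡ Y (mod 10)] from column 3 (D=1, W=7, carry-in 1, digits 1,3,5,6,7,8 already taken and all letters distinct): Y must equal 9 ⇒ Y=9.
Step 8. [col 4: Y + P ≡ Q (mod 10)] from column 4 (Y=9, P=3, carry-in 0, digits 1,3,5,6,7,8,9 already taken and all letters distinct): Q must equal 2, so Q=2.
Step 9. [col 5: V + B ≡ R (mod 10)] in column 5 we have V+B≡R with carry-in 1; given V=5, B=8 and digits 1,2,3,5,6,7,8,9 already taken and all letters distinct, that pins R to 4, so R=4.

Answer: B=8, D=1, H=6, P=3, Q=2, R=4, V=5, W=7, Y=9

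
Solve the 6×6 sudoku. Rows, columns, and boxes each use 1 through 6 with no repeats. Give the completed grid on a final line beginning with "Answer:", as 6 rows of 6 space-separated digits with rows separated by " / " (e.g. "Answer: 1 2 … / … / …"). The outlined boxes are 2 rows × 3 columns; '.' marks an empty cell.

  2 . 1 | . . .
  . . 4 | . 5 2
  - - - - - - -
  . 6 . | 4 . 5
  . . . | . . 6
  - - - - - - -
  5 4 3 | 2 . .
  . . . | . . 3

Step 1. [r2c4∈{1,3,6}] r2c4 is the only open cell in row 2 admitting 1. So r2c4=1.
Step 2. [r4c4∈{3}] r4c4's peers cover all but 3. So r4c4=3.
Step 3. [r6c3∈{2,6}] r6c3 is the only open cell in col 3 admitting 6 ⇒ r6c3=6.
Step 4. [r6c1∈{1}] r6c1 is down to just 1. So r6c1=1.
Step 5. [r3c3∈{2}] r3c3's peers cover all but 2 ⇒ r3c3=2.
Step 6. [r1c5∈{3,4,6}] 3 has one home in col 5: r1c5 ⇒ r1c5=3.
Step 7. [r3c5∈{1}] r3c5 has the single candidate 1 ⇒ r3c5=1.
Step 8. [r2c2∈{3}] only 3 remains possible at r2c2. So r2c2=3.
Step 9. [r4c2∈{1,5}] across row 4, 1 lands solely at r4c2. So r4c2=1.
Step 10. [r5c5∈{6}] r5c5 is down to just 6. So r5c5=6.
Step 11. [r6c5∈{4}] r6c5's peers cover all but 4 ⇒ r6c5=4.
Step 12. [r3c1∈{3}] r3c1 has the single candidate 3, so r3c1=3.
Step 13. [r5c6∈{1}] r5c6 has the single candidate 1, so r5c6=1.
Step 14. [r6c4∈{5}] r6c4 is down to just 5 ⇒ r6c4=5.
Step 15. [r1c2∈{5}] r1c2's peers cover all but 5. So r1c2=5.
Step 16. [r1c6∈{4}] r1c6 is down to just 4 ⇒ r1c6=4.
Step 17. [r1c4∈{6}] only 6 remains possible at r1c4. So r1c4=6.
Step 18. [r4c5∈{2}] r4c5 has the single candidate 2, so r4c5=2.
Step 19. [r4c1∈{4}] r4c1 has the single candidate 4 ⇒ r4c1=4.
Step 20. [r4c3∈{5}] only 5 remains possible at r4c3. So r4c3=5.
Step 21. [r2c1∈{6}] nothing but 6 survives at r2c1, so r2c1=6.
Step 22. [r6c2∈{2}] nothing but 2 survives at r6c2, so r6c2=2.

Answer: 2 5 1 6 3 4 / 6 3 4 1 5 2 / 3 6 2 4 1 5 / 4 1 5 3 2 6 / 5 4 3 2 6 1 / 1 2 6 5 4 3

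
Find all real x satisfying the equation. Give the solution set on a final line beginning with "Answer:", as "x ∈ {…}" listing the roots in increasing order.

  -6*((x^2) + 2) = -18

Step 1. [-6*((x^2) + 2) = -18] LHS = -6·(…); ÷-6 both sides, so div: (x^2) + 2 = 3.
Step 2. [(x^2) + 2 = 3] peel the +2: subtract 2 from each side, so sub: x^2 = 1.
Step 3. [x^2 = 1] √ both sides: 1 ≥ 0 gives two branches. So sqrt: x = 1 or -1.

Answer: x ∈ {-1, 1}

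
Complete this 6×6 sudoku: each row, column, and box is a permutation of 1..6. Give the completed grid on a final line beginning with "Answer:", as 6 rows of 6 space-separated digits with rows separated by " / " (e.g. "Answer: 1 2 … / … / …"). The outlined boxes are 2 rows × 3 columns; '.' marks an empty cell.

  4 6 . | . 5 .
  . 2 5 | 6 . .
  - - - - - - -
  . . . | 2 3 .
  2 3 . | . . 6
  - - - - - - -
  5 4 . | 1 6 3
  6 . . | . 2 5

Step 1. [r3c1∈{1}] only 1 remains possible at r3c1. So r3c1=1.
Step 2. [r3c6∈{4}] r3c6's peers cover all but 4, so r3c6=4.
Step 3. [r1c3∈{1,3}] across box 1, 1 lands solely at r1c3 ⇒ r1c3=1.
Step 4. [r4c5∈{1}] r4c5 is down to just 1, so r4c5=1.
Step 5. [r1c4∈{3}] nothing but 3 survives at r1c4. So r1c4=3.
Step 6. [r4c3∈{4}] r4c3 has the single candidate 4, so r4c3=4.
Step 7. [r6c3∈{3}] r6c3 has the single candidate 3. So r6c3=3.
Step 8. [r3c3∈{6}] r3c3's peers cover all but 6 ⇒ r3c3=6.
Step 9. [r2c5∈{4}] only 4 remains possible at r2c5. So r2c5=4.
Step 10. [r1c6∈{2}] only 2 remains possible at r1c6 ⇒ r1c6=2.
Step 11. [r2c1∈{3}] nothing but 3 survives at r2c1 ⇒ r2c1=3.
Step 12. [r4c4∈{5}] r4c4 has the single candidate 5. So r4c4=5.
Step 13. [r3c2∈{5}] r3c2 has the single candidate 5. So r3c2=5.
Step 14. [r6c4∈{4}] r6c4's peers cover all but 4 ⇒ r6c4=4.
Step 15. [r2c6∈{1}] nothing but 1 survives at r2c6, so r2c6=1.
Step 16. [r5c3∈{2}] only 2 remains possible at r5c3 ⇒ r5c3=2.
Step 17. [r6c2∈{1}] r6c2 has the single candidate 1 ⇒ r6c2=1.

Answer: 4 6 1 3 5 2 / 3 2 5 6 4 1 / 1 5 6 2 3 4 / 2 3 4 5 1 6 / 5 4 2 1 6 3 / 6 1 3 4 2 5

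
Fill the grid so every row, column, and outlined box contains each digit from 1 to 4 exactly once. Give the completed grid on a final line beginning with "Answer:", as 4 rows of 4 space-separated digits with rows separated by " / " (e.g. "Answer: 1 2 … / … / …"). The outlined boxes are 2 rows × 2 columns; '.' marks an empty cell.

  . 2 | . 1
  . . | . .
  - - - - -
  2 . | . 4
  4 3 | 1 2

Step 1. [r2c4∈{3}] r2c4 is down to just 3, so r2c4=3.
Step 2. [r2c2∈{1,4}] in col 2, 4 fits only at r2c2. So r2c2=4.
Step 3. [r2c3∈{2}] r2c3's peers cover all but 2. So r2c3=2.
Step 4. [r3c3∈{3}] r3c3's peers cover all but 3 ⇒ r3c3=3.
Step 5. [r2c1∈{1}] nothing but 1 survives at r2c1 ⇒ r2c1=1.
Step 6. [r1c3∈{4}] only 4 remains possible at r1c3 ⇒ r1c3=4.
Step 7. [r3c2∈{1}] only 1 remains possible at r3c2 ⇒ r3c2=1.
Step 8. [r1c1∈{3}] nothing but 3 survives at r1c1 ⇒ r1c1=3.

Answer: 3 2 4 1 / 1 4 2 3 / 2 1 3 4 / 4 3 1 2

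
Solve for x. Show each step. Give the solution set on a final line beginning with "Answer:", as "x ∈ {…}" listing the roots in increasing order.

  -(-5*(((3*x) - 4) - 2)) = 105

Step 1. [-(-5*(((3*x) - 4) - 2)) = 105] LHS negated; negate both sides. So neg: -5*(((3*x) - 4) - 2) = -105.
Step 2. [-5*(((3*x) - 4) - 2) = -105] -5 out front; divide by -5 ⇒ div: ((3*x) - 4) - 2 = 21.
Step 3. [((3*x) - 4) - 2 = 21] 2 comes off first (add 2). So sub: (3*x) - 4 = 23.
Step 4. [(3*x) - 4 = 23] add 4: x sits inside (… - 4), so sub: 3*x = 27.
Step 5. [3*x = 27] 3 out front; divide by 3. So div: x = 9.

Answer: x ∈ {9}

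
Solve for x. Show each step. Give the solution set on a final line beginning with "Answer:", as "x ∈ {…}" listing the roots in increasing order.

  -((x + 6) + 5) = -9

Step 1. [-((x + 6) + 5) = -9] flip signs both sides, so neg: (x + 6) + 5 = 9.
Step 2. [(x + 6) + 5 = 9] peel the +5: subtract 5 from each side ⇒ sub: x + 6 = 4.
Step 3. [x + 6 = 4] subtract 6: x sits inside (… + 6), so sub: x = -2.

Answer: x ∈ {-2}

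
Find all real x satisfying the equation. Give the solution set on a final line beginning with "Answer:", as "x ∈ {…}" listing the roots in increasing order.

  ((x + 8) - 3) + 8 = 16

Step 1. [((x + 8) - 3) + 8 = 16] subtract 8: x sits inside (… + 8), so sub: (x + 8) - 3 = 8.
Step 2. [(x + 8) - 3 = 8] the outer -3 inverts by adding 3. So sub: x + 8 = 11.
Step 3. [x + 8 = 11] the outer +8 inverts by subtracting 8. So sub: x = 3.

Answer: x ∈ {3}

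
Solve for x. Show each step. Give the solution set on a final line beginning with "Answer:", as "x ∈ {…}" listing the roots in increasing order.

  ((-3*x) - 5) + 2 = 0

Step 1. [((-3*x) - 5) + 2 = 0] 2 comes off first (subtract 2). So sub: (-3*x) - 5 = -2.
Step 2. [(-3*x) - 5 = -2] -5 is outermost — add 5 both sides ⇒ sub: -3*x = 3.
Step 3. [-3*x = 3] -3 out front; divide by -3 ⇒ div: x = -1.

Answer: x ∈ {-1}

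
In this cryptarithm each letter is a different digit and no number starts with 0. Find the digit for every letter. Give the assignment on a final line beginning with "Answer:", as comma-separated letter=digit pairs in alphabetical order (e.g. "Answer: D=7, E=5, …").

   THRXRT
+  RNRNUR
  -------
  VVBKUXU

Step 1. [V] V is the leading digit of a 7-digit sum of two 6-digit numbers; the final carry is exactly 1 ⇒ V=1.
Step 2. [col 1: T + R ≡ U (mod 10)] several values work for R in column 1 (T + R ≡ U (mod 10), carry-in 0); try R=2. So R=2.
Step 3. [col 1: T + R ≡ U (mod 10)] several values work for U in column 1 (T + R ≡ U (mod 10), carry-in 0); try U=0, so U=0.
Step 4. [col 1: T + R ≡ U (mod 10)] in column 1 we have T+R≡U with carry-in 0; given R=2, U=0 and digits 0,1,2 already taken and all letters distinct, that pins T to 8. So T=8.
Step 5. [col 2: R + U ≡ X (mod 10)] column 2 reads R+U+carry(1)=X with R=2, U=0; with digits 0,1,2,8 already taken and all letters distinct, the only value for X is 3, so X=3.
Step 6. [col 3: X + N ≡ U (mod 10)] column 3: given X=3, U=0, carry-in 0, and digits 0,1,2,3,8 already taken and all letters distinct, X+N≡U (mod 10) forces N=7 ⇒ N=7.
Step 7. [col 4: R + R ≡ K (mod 10)] column 4: given R=2, carry-in 1, and digits 0,1,2,3,7,8 already taken and all letters distinct, R+R≡K (mod 10) forces K=5, so K=5.
Step 8. [col 5: H + N ≡ B (mod 10)] column 5 reads H+N+carry(0)=B with N=7; with digits 0,1,2,3,5,7,8 already taken and all letters distinct, the only value for B is 6. So B=6.
Step 9. [col 5: H + N ≡ B (mod 10)] from column 5 (N=7, B=6, carry-in 0, digits 0,1,2,3,5,6,7,8 already taken and all letters distinct): H must equal 9. So H=9.

Answer: B=6, H=9, K=5, N=7, R=2, T=8, U=0, V=1, X=3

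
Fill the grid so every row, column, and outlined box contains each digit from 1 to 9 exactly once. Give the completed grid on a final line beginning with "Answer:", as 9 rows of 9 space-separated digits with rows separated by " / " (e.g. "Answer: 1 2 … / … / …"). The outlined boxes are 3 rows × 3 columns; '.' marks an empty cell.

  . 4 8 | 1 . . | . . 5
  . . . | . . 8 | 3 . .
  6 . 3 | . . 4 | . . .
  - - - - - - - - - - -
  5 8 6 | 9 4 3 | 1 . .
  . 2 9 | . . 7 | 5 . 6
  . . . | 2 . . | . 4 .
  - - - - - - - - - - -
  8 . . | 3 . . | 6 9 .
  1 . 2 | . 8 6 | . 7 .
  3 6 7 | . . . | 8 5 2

Step 1. [r7c2∈{5}] r7c2's peers cover all but 5, so r7c2=5.
Step 2. [r6c9∈{3,7,8,9}] r6c9 is the only open cell in row 6 admitting 8 ⇒ r6c9=8.
Step 3. [r2c9∈{1,4,7,9}] across row 2, 4 lands solely at r2c9, so r2c9=4.
Step 4. [r3c9∈{1,7,9}] col 9 places 9 nowhere but r3c9 ⇒ r3c9=9.
Step 5. [r2c4∈{5,6,7}] col 4 places 6 nowhere but r2c4. So r2c4=6.
Step 6. [r3c4∈{5,7}] in col 4, 7 fits only at r3c4. So r3c4=7.
Step 7. [r3c7∈{2}] r3c7 is down to just 2. So r3c7=2.
Step 8. [r6c1∈{7}] r6c1 has the single candidate 7. So r6c1=7.
Step 9. [r6c3∈{1}] r6c3 has the single candidate 1, so r6c3=1.
Step 10. [r2c2∈{1,7,9}] in row 2, 7 fits only at r2c2, so r2c2=7.
Step 11. [r3c5∈{5}] nothing but 5 survives at r3c5. So r3c5=5.
Step 12. [r5c5∈{1}] r5c5 is down to just 1. So r5c5=1.
Step 13. [r9c5∈{9}] nothing but 9 survives at r9c5. So r9c5=9.
Step 14. [r2c5∈{2}] nothing but 2 survives at r2c5. So r2c5=2.
Step 15. [r1c1∈{2,9}] row 1 places 2 nowhere but r1c1, so r1c1=2.
Step 16. [r9c4∈{4}] r9c4 has the single candidate 4, so r9c4=4.
Step 17. [r2c8∈{1}] r2c8's peers cover all but 1. So r2c8=1.
Step 18. [r9c6∈{1}] nothing but 1 survives at r9c6 ⇒ r9c6=1.
Step 19. [r6c5∈{6}] r6c5 has the single candidate 6. So r6c5=6.
Step 20. [r7c3∈{4}] nothing but 4 survives at r7c3, so r7c3=4.
Step 21. [r2c1∈{9}] r2c1's peers cover all but 9. So r2c1=9.
Step 22. [r3c2∈{1}] r3c2 has the single candidate 1. So r3c2=1.
Step 23. [r5c4∈{8}] r5c4 has the single candidate 8. So r5c4=8.
Step 24. [r8c2∈{9}] r8c2 is down to just 9, so r8c2=9.
Step 25. [r1c7∈{7}] r1c7's peers cover all but 7. So r1c7=7.
Step 26. [r1c5∈{3}] r1c5 has the single candidate 3, so r1c5=3.
Step 27. [r8c4∈{5}] nothing but 5 survives at r8c4 ⇒ r8c4=5.
Step 28. [r3c8∈{8}] only 8 remains possible at r3c8 ⇒ r3c8=8.
Step 29. [r5c8∈{3}] r5c8 has the single candidate 3, so r5c8=3.
Step 30. [r7c5∈{7}] r7c5 has the single candidate 7, so r7c5=7.
Step 31. [r2c3∈{5}] only 5 remains possible at r2c3 ⇒ r2c3=5.
Step 32. [r7c9∈{1}] only 1 remains possible at r7c9. So r7c9=1.
Step 33. [r6c7∈{9}] r6c7's peers cover all but 9 ⇒ r6c7=9.
Step 34. [r6c2∈{3}] nothing but 3 survives at r6c2, so r6c2=3.
Step 35. [r1c6∈{9}] r1c6 has the single candidate 9 ⇒ r1c6=9.
Step 36. [r8c9∈{3}] r8c9 is down to just 3 ⇒ r8c9=3.
Step 37. [r5c1∈{4}] r5c1 is down to just 4 ⇒ r5c1=4.
Step 38. [r8c7∈{4}] r8c7 is down to just 4. So r8c7=4.
Step 39. [r6c6∈{5}] r6c6's peers cover all but 5 ⇒ r6c6=5.
Step 40. [r1c8∈{6}] r1c8's peers cover all but 6 ⇒ r1c8=6.
Step 41. [r4c8∈{2}] r4c8 has the single candidate 2, so r4c8=2.
Step 42. [r7c6∈{2}] nothing but 2 survives at r7c6 ⇒ r7c6=2.
Step 43. [r4c9∈{7}] only 7 remains possible at r4c9. So r4c9=7.

Answer: 2 4 8 1 3 9 7 6 5 / 9 7 5 6 2 8 3 1 4 / 6 1 3 7 5 4 2 8 9 / 5 8 6 9 4 3 1 2 7 / 4 2 9 8 1 7 5 3 6 / 7 3 1 2 6 5 9 4 8 / 8 5 4 3 7 2 6 9 1 / 1 9 2 5 8 6 4 7 3 / 3 6 7 4 9 1 8 5 2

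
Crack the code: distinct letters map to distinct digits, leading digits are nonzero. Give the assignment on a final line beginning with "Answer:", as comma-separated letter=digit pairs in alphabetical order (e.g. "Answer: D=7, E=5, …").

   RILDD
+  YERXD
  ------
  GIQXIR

Step 1. [G] the sum has 6 digits but both addends have 5; that extra leading digit G is the final carry, namely 1, so G=1.
Step 2. [col 1: D + D ≡ R (mod 10)] D=7 is one option consistent with column 1 (D + D ≡ R (mod 10), carry-in 0) — take it. So D=7.
Step 3. [col 1: D + D ≡ R (mod 10)] in column 1 we have D+D≡R with carry-in 0; given D=7 and digits 1,7 already taken and all letters distinct, that pins R to 4, so R=4.
Step 4. [col 2: D + X ≡ I (mod 10)] X=5 is one option consistent with column 2 (D + X ≡ I (mod 10), carry-in 1) — take it. So X=5.
Step 5. [col 2: D + X ≡ I (mod 10)] in column 2 we have D+X≡I with carry-in 1; given D=7, X=5 and digits 1,4,5,7 already taken and all letters distinct, that pins I to 3 ⇒ I=3.
Step 6. [col 3: L + R ≡ X (mod 10)] column 3 reads L+R+carry(1)=X with R=4, X=5; with digits 1,3,4,5,7 already taken and all letters distinct, the only value for L is 0 ⇒ L=0.
Step 7. [col 4: I + E ≡ Q (mod 10)] several values work for Q in column 4 (I + E ≡ Q (mod 10), carry-in 0); try Q=2, so Q=2.
Step 8. [col 4: I + E ≡ Q (mod 10)] in column 4 we have I+E≡Q with carry-in 0; given I=3, Q=2 and digits 0,1,2,3,4,5,7 already taken and all letters distinct, that pins E to 9, so E=9.
Step 9. [col 5: R + Y ≡ I (mod 10)] column 5 reads R+Y+carry(1)=I with R=4, I=3; with digits 0,1,2,3,4,5,7,9 already taken and all letters distinct, the only value for Y is 8. So Y=8.

Answer: D=7, E=9, G=1, I=3, L=0, Q=2, R=4, X=5, Y=8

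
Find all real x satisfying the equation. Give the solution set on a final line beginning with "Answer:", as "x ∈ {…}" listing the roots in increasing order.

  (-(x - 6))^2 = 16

Step 1. [(-(x - 6))^2 = 16] LHS squared, RHS 16 ≥ 0: apply √ (±), so sqrt: -(x - 6) = 4 or -4.
Step 2. [-(x - 6) = 4 or -4] flip signs both sides. So neg: x - 6 = -4 or 4.
Step 3. [x - 6 = -4 or 4] -6 is outermost — add 6 both sides, so sub: x = 2 or 10.

Answer: x ∈ {2, 10}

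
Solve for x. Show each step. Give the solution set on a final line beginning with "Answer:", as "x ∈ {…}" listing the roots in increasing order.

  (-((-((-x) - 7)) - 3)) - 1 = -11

Step 1. [(-((-((-x) - 7)) - 3)) - 1 = -11] -1 is outermost — add 1 both sides ⇒ sub: -((-((-x) - 7)) - 3) = -10.
Step 2. [-((-((-x) - 7)) - 3) = -10] leading − — multiply by −1 ⇒ neg: (-((-x) - 7)) - 3 = 10.
Step 3. [(-((-x) - 7)) - 3 = 10] 3 comes off first (add 3). So sub: -((-x) - 7) = 13.
Step 4. [-((-x) - 7) = 13] LHS negated; negate both sides, so neg: (-x) - 7 = -13.
Step 5. [(-x) - 7 = -13] peel the -7: add 7 from each side. So sub: -x = -6.
Step 6. [-x = -6] LHS negated; negate both sides. So neg: x = 6.

Answer: x ∈ {6}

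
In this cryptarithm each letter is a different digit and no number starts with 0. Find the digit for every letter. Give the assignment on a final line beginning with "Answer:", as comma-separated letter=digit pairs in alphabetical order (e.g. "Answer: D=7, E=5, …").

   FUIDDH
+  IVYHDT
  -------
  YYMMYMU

Step 1. [col 1: H + T ≡ U (mod 10)] U=9 is one option consistent with column 1 (H + T ≡ U (mod 10), carry-in 0) — take it ⇒ U=9.
Step 2. [Y] Y is the leading digit of a 7-digit sum of two 6-digit numbers; the final carry is exactly 1. So Y=1.
Step 3. [col 1: H + T ≡ U (mod 10)] no forcing yet in column 1 (carry-in 0); T=6 is free and consistent — try it ⇒ T=6.
Step 4. [col 1: H + T ≡ U (mod 10)] in column 1 we have H+T≡U with carry-in 0; given T=6, U=9 and digits 1,6,9 already taken and all letters distinct, that pins H to 3 ⇒ H=3.
Step 5. [col 2: D + D ≡ M (mod 10)] no forcing yet in column 2 (carry-in 0); D=7 is free and consistent — try it. So D=7.
Step 6. [col 2: D + D ≡ M (mod 10)] column 2: given D=7, carry-in 0, and digits 1,3,6,7,9 already taken and all letters distinct, D+D≡M (mod 10) forces M=4 ⇒ M=4.
Step 7. [col 4: I + Y ≡ M (mod 10)] column 4 reads I+Y+carry(1)=M with Y=1, M=4; with digits 1,3,4,6,7,9 already taken and all letters distinct, the only value for I is 2, so I=2.
Step 8. [col 5: U + V ≡ M (mod 10)] column 5 reads U+V+carry(0)=M with U=9, M=4; with digits 1,2,3,4,6,7,9 already taken and all letters distinct, the only value for V is 5, so V=5.
Step 9. [col 6: F + I ≡ Y (mod 10)] from column 6 (I=2, Y=1, carry-in 1, digits 1,2,3,4,5,6,7,9 already taken and all letters distinct): F must equal 8 ⇒ F=8.

Answer: D=7, F=8, H=3, I=2, M=4, T=6, U=9, V=5, Y=1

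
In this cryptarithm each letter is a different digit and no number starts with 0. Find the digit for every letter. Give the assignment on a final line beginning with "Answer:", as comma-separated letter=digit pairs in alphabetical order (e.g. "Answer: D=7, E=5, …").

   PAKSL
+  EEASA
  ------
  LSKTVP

Step 1. [col 1: L + A ≡ P (mod 10)] several values work for L in column 1 (L + A ≡ P (mod 10), carry-in 0); try L=1, so L=1.
Step 2. [col 1: L + A ≡ P (mod 10)] P=8 is one option consistent with column 1 (L + A ≡ P (mod 10), carry-in 0) — take it ⇒ P=8.
Step 3. [col 1: L + A ≡ P (mod 10)] from column 1 (L=1, P=8, carry-in 0, digits 1,8 already taken and all letters distinct): A must equal 7 ⇒ A=7.
Step 4. [col 2: S + S ≡ V (mod 10)] no forcing yet in column 2 (carry-in 0); S=5 is free and consistent — try it, so S=5.
Step 5. [col 2: S + S ≡ V (mod 10)] from column 2 (S=5, carry-in 0, digits 1,5,7,8 already taken and all letters distinct): V must equal 0, so V=0.
Step 6. [col 3: K + A ≡ T (mod 10)] several values work for T in column 3 (K + A ≡ T (mod 10), carry-in 1); try T=2, so T=2.
Step 7. [col 3: K + A ≡ T (mod 10)] column 3 reads K+A+carry(1)=T with A=7, T=2; with digits 0,1,2,5,7,8 already taken and all letters distinct, the only value for K is 4 ⇒ K=4.
Step 8. [col 4: A + E ≡ K (mod 10)] from column 4 (A=7, K=4, carry-in 1, digits 0,1,2,4,5,7,8 already taken and all letters distinct): E must equal 6, so E=6.

Answer: A=7, E=6, K=4, L=1, P=8, S=5, T=2, V=0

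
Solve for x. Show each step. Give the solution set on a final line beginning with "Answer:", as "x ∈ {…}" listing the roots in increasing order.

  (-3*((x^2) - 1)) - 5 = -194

Step 1. [(-3*((x^2) - 1)) - 5 = -194] add 5: x sits inside (… - 5). So sub: -3*((x^2) - 1) = -189.
Step 2. [-3*((x^2) - 1) = -189] leading coefficient -3: divide by -3. So div: (x^2) - 1 = 63.
Step 3. [(x^2) - 1 = 63] peel the -1: add 1 from each side ⇒ sub: x^2 = 64.
Step 4. [x^2 = 64] 64 ≥ 0, LHS is (·)² — take ±√. So sqrt: x = 8 or -8.

Answer: x ∈ {-8, 8}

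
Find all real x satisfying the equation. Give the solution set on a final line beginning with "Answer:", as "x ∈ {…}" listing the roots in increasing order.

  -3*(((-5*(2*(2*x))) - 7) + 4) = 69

Step 1. [-3*(((-5*(2*(2*x))) - 7) + 4) = 69] -3·(inner) — divide through by -3 ⇒ div: ((-5*(2*(2*x))) - 7) + 4 = -23.
Step 2. [((-5*(2*(2*x))) - 7) + 4 = -23] +4 is outermost — subtract 4 both sides ⇒ sub: (-5*(2*(2*x))) - 7 = -27.
Step 3. [(-5*(2*(2*x))) - 7 = -27] peel the -7: add 7 from each side. So sub: -5*(2*(2*x)) = -20.
Step 4. [-5*(2*(2*x)) = -20] -5 out front; divide by -5, so div: 2*(2*x) = 4.
Step 5. [2*(2*x) = 4] LHS = 2·(…); ÷2 both sides, so div: 2*x = 2.
Step 6. [2*x = 2] 2·(inner) — divide through by 2, so div: x = 1.

Answer: x ∈ {1}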